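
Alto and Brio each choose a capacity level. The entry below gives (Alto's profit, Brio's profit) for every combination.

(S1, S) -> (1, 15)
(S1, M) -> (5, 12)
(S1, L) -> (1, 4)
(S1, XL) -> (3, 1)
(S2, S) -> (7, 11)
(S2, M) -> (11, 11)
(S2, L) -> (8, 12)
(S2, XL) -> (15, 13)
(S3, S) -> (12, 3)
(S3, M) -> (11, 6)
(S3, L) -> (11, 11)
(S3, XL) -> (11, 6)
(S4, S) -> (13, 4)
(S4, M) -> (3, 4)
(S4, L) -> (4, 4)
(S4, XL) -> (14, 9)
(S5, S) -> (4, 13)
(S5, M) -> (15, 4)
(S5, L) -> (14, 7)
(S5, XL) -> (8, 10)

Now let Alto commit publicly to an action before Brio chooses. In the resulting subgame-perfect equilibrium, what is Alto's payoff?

Solve by backward induction (Alto leads).
- S1 → Brio plays S (best of 15, 12, 4, 1); Alto gets 1.
- S2 → Brio plays XL (best of 11, 11, 12, 13); Alto gets 15.
- S3 → Brio plays L (best of 3, 6, 11, 6); Alto gets 11.
- S4 → Brio plays XL (best of 4, 4, 4, 9); Alto gets 14.
- S5 → Brio plays S (best of 13, 4, 7, 10); Alto gets 4.
Maximizing over 1, 15, 11, 14, 4, Alto chooses S2. Subgame-perfect outcome: (S2, XL) with payoffs (15, 13).

15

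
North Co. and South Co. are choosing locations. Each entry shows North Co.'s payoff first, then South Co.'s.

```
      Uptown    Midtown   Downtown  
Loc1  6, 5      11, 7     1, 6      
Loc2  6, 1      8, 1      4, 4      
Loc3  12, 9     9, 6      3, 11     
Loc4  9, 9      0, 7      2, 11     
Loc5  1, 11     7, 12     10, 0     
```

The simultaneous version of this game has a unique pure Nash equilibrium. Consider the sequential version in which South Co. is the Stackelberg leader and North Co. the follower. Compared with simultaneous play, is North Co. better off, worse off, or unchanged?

better off

Backward induction with South Co. moving first.
- Uptown → North Co. plays Loc3 (best of 6, 6, 12, 9, 1); South Co. gets 9.
- Midtown → North Co. plays Loc1 (best of 11, 8, 9, 0, 7); South Co. gets 7.
- Downtown → North Co. plays Loc5 (best of 1, 4, 3, 2, 10); South Co. gets 0.
Among 9, 7, 0, the best is 9 at Uptown. Subgame-perfect outcome: (Loc3, Uptown) with payoffs (12, 9).
Under simultaneous play:
North Co.'s best replies: Uptown→Loc3; Midtown→Loc1; Downtown→Loc5.
South Co.'s best replies: Loc1→Midtown; Loc2→Downtown; Loc3→Downtown; Loc4→Downtown; Loc5→Midtown.
Only (Loc1, Midtown) has each player best-responding; Nash payoffs (11, 7).
North Co. earns 12 sequentially versus 11 at the Nash outcome: better off.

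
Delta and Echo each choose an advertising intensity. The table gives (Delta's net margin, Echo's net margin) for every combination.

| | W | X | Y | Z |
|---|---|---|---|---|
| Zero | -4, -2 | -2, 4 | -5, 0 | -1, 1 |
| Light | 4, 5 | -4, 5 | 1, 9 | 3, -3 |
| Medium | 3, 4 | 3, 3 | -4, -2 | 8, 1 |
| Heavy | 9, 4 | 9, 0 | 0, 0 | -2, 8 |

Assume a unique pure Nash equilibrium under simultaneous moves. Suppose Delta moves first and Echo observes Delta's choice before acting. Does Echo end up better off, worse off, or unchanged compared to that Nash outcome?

Echo best-responds to each possible Delta move:
- Zero → Echo plays X (best of -2, 4, 0, 1); Delta gets -2.
- Light → Echo plays Y (best of 5, 5, 9, -3); Delta gets 1.
- Medium → Echo plays W (best of 4, 3, -2, 1); Delta gets 3.
- Heavy → Echo plays Z (best of 4, 0, 0, 8); Delta gets -2.
Among -2, 1, 3, -2, the best is 3 at Medium. Subgame-perfect outcome: (Medium, W) with payoffs (3, 4).
Under simultaneous play:
Delta's best replies: W→Heavy; X→Heavy; Y→Light; Z→Medium.
Echo's best replies: Zero→X; Light→Y; Medium→W; Heavy→Z.
The unique mutual best reply is (Light, Y), giving (1, 9).
Echo earns 4 sequentially versus 9 at the Nash outcome: worse off.

worse off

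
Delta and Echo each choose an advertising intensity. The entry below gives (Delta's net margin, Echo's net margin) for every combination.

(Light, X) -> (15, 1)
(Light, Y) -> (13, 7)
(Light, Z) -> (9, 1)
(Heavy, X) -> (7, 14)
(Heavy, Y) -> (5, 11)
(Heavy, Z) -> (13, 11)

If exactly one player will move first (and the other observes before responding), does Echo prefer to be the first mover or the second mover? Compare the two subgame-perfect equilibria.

If Delta leads: Echo's best replies are Light→Y, Heavy→X; Delta's induced payoffs 13, 7; outcome (Light, Y), payoffs (13, 7).
If Echo leads: Delta's best replies are X→Light, Y→Light, Z→Heavy; Echo's induced payoffs 1, 7, 11; outcome (Heavy, Z), payoffs (13, 11).
Echo gets 11 moving first and 7 moving second, so Echo prefers to move first.

first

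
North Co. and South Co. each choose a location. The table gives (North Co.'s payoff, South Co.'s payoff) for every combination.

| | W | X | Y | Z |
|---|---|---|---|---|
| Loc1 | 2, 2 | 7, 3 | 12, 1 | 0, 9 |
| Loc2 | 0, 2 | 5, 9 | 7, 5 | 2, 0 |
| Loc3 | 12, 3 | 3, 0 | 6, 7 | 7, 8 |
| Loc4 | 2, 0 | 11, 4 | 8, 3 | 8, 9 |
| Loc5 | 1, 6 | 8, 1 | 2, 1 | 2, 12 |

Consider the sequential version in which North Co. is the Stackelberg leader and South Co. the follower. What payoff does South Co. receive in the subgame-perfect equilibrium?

9

Work backward from South Co.'s decision.
- Loc1 → South Co. plays Z (best of 2, 3, 1, 9); North Co. gets 0.
- Loc2 → South Co. plays X (best of 2, 9, 5, 0); North Co. gets 5.
- Loc3 → South Co. plays Z (best of 3, 0, 7, 8); North Co. gets 7.
- Loc4 → South Co. plays Z (best of 0, 4, 3, 9); North Co. gets 8.
- Loc5 → South Co. plays Z (best of 6, 1, 1, 12); North Co. gets 2.
North Co.'s induced payoffs are 0, 5, 7, 8, 2, so North Co. commits to Loc4. Subgame-perfect outcome: (Loc4, Z) with payoffs (8, 9).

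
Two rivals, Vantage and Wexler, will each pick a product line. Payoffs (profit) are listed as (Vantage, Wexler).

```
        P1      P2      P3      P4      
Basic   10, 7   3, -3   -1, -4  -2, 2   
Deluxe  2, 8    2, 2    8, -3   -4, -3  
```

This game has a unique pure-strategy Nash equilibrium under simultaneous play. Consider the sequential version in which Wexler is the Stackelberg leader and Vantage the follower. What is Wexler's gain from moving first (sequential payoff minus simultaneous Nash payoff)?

0

Vantage best-responds to each possible Wexler move:
- P1 → Vantage plays Basic (best of 10, 2); Wexler gets 7.
- P2 → Vantage plays Basic (best of 3, 2); Wexler gets -3.
- P3 → Vantage plays Deluxe (best of -1, 8); Wexler gets -3.
- P4 → Vantage plays Basic (best of -2, -4); Wexler gets 2.
Wexler's induced payoffs are 7, -3, -3, 2, so Wexler commits to P1. Subgame-perfect outcome: (Basic, P1) with payoffs (10, 7).
Now find the simultaneous Nash equilibrium.
Vantage's best replies: P1→Basic; P2→Basic; P3→Deluxe; P4→Basic.
Wexler's best replies: Basic→P1; Deluxe→P1.
Only (Basic, P1) has each player best-responding; Nash payoffs (10, 7).
Wexler's commitment gain: 7 − 7 = 0.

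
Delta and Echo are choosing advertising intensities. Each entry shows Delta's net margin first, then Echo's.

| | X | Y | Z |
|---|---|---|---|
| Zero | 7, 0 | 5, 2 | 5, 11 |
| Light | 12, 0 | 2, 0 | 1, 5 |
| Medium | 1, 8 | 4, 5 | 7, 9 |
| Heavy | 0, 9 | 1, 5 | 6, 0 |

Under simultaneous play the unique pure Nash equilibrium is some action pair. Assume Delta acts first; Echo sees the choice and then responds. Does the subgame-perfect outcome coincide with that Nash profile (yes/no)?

yes

Solve by backward induction (Delta leads).
- Zero: BR = Z, leader payoff 5.
- Light: BR = Z, leader payoff 1.
- Medium: BR = Z, leader payoff 7.
- Heavy: BR = X, leader payoff 0.
Among 5, 1, 7, 0, the best is 7 at Medium. Subgame-perfect outcome: (Medium, Z) with payoffs (7, 9).
Now find the simultaneous Nash equilibrium.
Delta's best replies: X→Light; Y→Zero; Z→Medium.
Echo's best replies: Zero→Z; Light→Z; Medium→Z; Heavy→X.
The unique mutual best reply is (Medium, Z), giving (7, 9).
Sequential outcome (Medium, Z) coincides with the Nash profile (Medium, Z).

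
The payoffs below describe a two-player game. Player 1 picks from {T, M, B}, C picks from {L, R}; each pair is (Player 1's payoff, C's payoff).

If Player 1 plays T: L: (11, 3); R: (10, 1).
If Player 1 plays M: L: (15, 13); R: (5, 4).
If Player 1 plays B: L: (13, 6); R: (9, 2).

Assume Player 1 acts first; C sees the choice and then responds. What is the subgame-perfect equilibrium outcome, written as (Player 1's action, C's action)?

C best-responds to each possible Player 1 move:
- T: BR = L, leader payoff 11.
- M: BR = L, leader payoff 15.
- B: BR = L, leader payoff 13.
Player 1's induced payoffs are 11, 15, 13, so Player 1 commits to M. Subgame-perfect outcome: (M, L) with payoffs (15, 13).

(M, L)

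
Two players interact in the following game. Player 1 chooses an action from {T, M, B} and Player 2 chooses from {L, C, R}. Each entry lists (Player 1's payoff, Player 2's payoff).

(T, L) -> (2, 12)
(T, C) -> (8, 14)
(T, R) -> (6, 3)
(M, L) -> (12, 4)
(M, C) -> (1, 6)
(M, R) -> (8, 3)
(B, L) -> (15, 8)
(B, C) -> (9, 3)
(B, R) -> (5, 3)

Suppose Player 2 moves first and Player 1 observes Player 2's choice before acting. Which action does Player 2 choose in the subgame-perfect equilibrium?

Player 1 best-responds to each possible Player 2 move:
- L: BR = B, leader payoff 8.
- C: BR = B, leader payoff 3.
- R: BR = M, leader payoff 3.
Among 8, 3, 3, the best is 8 at L. Subgame-perfect outcome: (B, L) with payoffs (15, 8).

L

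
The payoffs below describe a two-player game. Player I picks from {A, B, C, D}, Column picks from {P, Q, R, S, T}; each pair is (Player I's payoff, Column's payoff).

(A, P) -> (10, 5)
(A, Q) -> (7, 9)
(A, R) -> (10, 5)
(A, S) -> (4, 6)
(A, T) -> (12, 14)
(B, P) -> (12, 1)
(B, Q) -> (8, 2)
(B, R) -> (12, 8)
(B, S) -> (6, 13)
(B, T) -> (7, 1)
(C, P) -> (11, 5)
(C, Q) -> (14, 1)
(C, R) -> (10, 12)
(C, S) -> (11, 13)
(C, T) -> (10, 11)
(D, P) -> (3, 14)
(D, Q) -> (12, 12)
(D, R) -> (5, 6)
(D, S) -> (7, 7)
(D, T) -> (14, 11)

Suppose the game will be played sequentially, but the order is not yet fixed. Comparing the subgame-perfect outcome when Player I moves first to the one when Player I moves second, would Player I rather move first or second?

If Player I leads: Column's best replies are A→T, B→S, C→S, D→P; Player I's induced payoffs 12, 6, 11, 3; outcome (A, T), payoffs (12, 14).
If Column leads: Player I's best replies are P→B, Q→C, R→B, S→C, T→D; Column's induced payoffs 1, 1, 8, 13, 11; outcome (C, S), payoffs (11, 13).
Player I gets 12 moving first and 11 moving second, so Player I prefers to move first.

first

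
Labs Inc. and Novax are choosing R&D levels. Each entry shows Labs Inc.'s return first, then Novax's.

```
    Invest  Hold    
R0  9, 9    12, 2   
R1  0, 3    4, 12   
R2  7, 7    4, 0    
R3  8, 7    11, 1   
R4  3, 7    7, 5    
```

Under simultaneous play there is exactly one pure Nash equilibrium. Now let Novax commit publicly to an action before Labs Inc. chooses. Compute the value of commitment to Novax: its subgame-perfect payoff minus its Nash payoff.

0

Work backward from Labs Inc.'s decision.
- Invest: BR = R0, leader payoff 9.
- Hold: BR = R0, leader payoff 2.
Novax's induced payoffs are 9, 2, so Novax commits to Invest. Subgame-perfect outcome: (R0, Invest) with payoffs (9, 9).
Under simultaneous play:
Labs Inc.'s best replies: Invest→R0; Hold→R0.
Novax's best replies: R0→Invest; R1→Hold; R2→Invest; R3→Invest; R4→Invest.
The unique mutual best reply is (R0, Invest), giving (9, 9).
Novax's commitment gain: 9 − 9 = 0.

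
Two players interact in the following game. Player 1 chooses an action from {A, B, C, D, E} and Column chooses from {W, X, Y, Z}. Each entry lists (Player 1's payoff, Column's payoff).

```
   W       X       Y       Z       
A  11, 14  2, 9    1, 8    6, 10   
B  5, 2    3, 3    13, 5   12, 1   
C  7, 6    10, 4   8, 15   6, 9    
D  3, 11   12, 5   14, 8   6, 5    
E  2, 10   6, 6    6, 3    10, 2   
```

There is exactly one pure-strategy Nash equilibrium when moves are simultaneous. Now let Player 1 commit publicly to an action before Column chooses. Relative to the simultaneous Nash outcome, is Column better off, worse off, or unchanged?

worse off

Column best-responds to each possible Player 1 move:
- A: Column compares 14, 9, 8, 10 and picks W; Player 1 would get 11.
- B: Column compares 2, 3, 5, 1 and picks Y; Player 1 would get 13.
- C: Column compares 6, 4, 15, 9 and picks Y; Player 1 would get 8.
- D: Column compares 11, 5, 8, 5 and picks W; Player 1 would get 3.
- E: Column compares 10, 6, 3, 2 and picks W; Player 1 would get 2.
Maximizing over 11, 13, 8, 3, 2, Player 1 chooses B. Subgame-perfect outcome: (B, Y) with payoffs (13, 5).
Under simultaneous play:
Player 1's best replies: W→A; X→D; Y→D; Z→B.
Column's best replies: A→W; B→Y; C→Y; D→W; E→W.
Only (A, W) has each player best-responding; Nash payoffs (11, 14).
Column earns 5 sequentially versus 14 at the Nash outcome: worse off.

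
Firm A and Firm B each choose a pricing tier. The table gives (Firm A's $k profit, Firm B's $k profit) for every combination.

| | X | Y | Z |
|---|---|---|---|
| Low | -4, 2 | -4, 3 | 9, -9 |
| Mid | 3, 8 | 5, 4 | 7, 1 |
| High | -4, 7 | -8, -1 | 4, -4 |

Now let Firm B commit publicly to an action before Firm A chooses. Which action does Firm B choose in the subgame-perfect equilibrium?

Work backward from Firm A's decision.
- X → Firm A plays Mid (best of -4, 3, -4); Firm B gets 8.
- Y → Firm A plays Mid (best of -4, 5, -8); Firm B gets 4.
- Z → Firm A plays Low (best of 9, 7, 4); Firm B gets -9.
Maximizing over 8, 4, -9, Firm B chooses X. Subgame-perfect outcome: (Mid, X) with payoffs (3, 8).

X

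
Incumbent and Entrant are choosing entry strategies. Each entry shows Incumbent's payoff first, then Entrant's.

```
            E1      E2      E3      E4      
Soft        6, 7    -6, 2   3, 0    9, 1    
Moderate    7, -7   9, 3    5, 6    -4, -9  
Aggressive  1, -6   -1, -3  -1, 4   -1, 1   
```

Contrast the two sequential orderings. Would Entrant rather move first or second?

second

If Incumbent leads: Entrant's best replies are Soft→E1, Moderate→E3, Aggressive→E3; Incumbent's induced payoffs 6, 5, -1; outcome (Soft, E1), payoffs (6, 7).
If Entrant leads: Incumbent's best replies are E1→Moderate, E2→Moderate, E3→Moderate, E4→Soft; Entrant's induced payoffs -7, 3, 6, 1; outcome (Moderate, E3), payoffs (5, 6).
Entrant gets 6 moving first and 7 moving second, so Entrant prefers to move second.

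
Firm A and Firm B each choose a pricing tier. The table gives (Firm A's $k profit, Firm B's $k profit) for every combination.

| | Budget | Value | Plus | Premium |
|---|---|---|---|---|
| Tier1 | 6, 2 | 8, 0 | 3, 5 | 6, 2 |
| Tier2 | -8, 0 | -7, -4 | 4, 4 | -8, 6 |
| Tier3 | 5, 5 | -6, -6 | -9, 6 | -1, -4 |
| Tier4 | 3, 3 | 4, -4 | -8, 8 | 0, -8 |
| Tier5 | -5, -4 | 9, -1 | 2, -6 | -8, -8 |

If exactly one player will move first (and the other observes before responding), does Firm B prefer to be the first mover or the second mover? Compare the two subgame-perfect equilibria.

If Firm A leads: Firm B's best replies are Tier1→Plus, Tier2→Premium, Tier3→Plus, Tier4→Plus, Tier5→Value; Firm A's induced payoffs 3, -8, -9, -8, 9; outcome (Tier5, Value), payoffs (9, -1).
If Firm B leads: Firm A's best replies are Budget→Tier1, Value→Tier5, Plus→Tier2, Premium→Tier1; Firm B's induced payoffs 2, -1, 4, 2; outcome (Tier2, Plus), payoffs (4, 4).
Firm B gets 4 moving first and -1 moving second, so Firm B prefers to move first.

first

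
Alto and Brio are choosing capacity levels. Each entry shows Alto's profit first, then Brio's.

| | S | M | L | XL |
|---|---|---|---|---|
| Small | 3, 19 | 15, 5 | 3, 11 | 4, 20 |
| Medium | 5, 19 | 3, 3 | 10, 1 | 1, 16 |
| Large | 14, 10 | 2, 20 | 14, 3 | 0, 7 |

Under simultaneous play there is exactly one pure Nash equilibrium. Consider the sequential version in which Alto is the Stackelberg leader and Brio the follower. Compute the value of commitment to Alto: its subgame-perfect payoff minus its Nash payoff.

1

Backward induction with Alto moving first.
- Small: BR = XL, leader payoff 4.
- Medium: BR = S, leader payoff 5.
- Large: BR = M, leader payoff 2.
Maximizing over 4, 5, 2, Alto chooses Medium. Subgame-perfect outcome: (Medium, S) with payoffs (5, 19).
For the simultaneous game, intersect best replies.
Alto's best replies: S→Large; M→Small; L→Large; XL→Small.
Brio's best replies: Small→XL; Medium→S; Large→M.
The unique mutual best reply is (Small, XL), giving (4, 20).
Alto's commitment gain: 5 − 4 = 1.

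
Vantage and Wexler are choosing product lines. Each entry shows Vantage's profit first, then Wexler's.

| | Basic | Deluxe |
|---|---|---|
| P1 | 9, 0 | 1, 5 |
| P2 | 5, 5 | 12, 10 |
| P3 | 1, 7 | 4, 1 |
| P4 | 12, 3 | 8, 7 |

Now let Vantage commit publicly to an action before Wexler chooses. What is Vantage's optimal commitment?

P2

Work backward from Wexler's decision.
- P1: Wexler compares 0, 5 and picks Deluxe; Vantage would get 1.
- P2: Wexler compares 5, 10 and picks Deluxe; Vantage would get 12.
- P3: Wexler compares 7, 1 and picks Basic; Vantage would get 1.
- P4: Wexler compares 3, 7 and picks Deluxe; Vantage would get 8.
Among 1, 12, 1, 8, the best is 12 at P2. Subgame-perfect outcome: (P2, Deluxe) with payoffs (12, 10).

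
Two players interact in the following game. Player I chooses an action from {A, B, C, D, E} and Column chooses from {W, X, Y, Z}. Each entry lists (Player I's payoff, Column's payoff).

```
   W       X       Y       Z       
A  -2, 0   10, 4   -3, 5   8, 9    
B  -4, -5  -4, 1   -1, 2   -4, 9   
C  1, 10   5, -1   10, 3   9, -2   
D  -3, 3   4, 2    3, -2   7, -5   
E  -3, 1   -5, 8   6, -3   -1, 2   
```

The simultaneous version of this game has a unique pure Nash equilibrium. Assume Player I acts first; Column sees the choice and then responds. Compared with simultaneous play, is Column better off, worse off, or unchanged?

worse off

Solve by backward induction (Player I leads).
- A: BR = Z, leader payoff 8.
- B: BR = Z, leader payoff -4.
- C: BR = W, leader payoff 1.
- D: BR = W, leader payoff -3.
- E: BR = X, leader payoff -5.
Maximizing over 8, -4, 1, -3, -5, Player I chooses A. Subgame-perfect outcome: (A, Z) with payoffs (8, 9).
Under simultaneous play:
Player I's best replies: W→C; X→A; Y→C; Z→C.
Column's best replies: A→Z; B→Z; C→W; D→W; E→X.
The unique mutual best reply is (C, W), giving (1, 10).
Column earns 9 sequentially versus 10 at the Nash outcome: worse off.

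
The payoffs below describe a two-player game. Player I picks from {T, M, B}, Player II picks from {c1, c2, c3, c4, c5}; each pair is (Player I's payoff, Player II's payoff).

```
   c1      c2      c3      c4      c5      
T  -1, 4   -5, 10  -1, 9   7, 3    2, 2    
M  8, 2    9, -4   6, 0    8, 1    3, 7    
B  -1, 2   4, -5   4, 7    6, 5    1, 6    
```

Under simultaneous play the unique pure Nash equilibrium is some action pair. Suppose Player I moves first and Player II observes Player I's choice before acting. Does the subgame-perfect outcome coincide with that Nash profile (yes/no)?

no

Solve by backward induction (Player I leads).
- T → Player II plays c2 (best of 4, 10, 9, 3, 2); Player I gets -5.
- M → Player II plays c5 (best of 2, -4, 0, 1, 7); Player I gets 3.
- B → Player II plays c3 (best of 2, -5, 7, 5, 6); Player I gets 4.
Player I's induced payoffs are -5, 3, 4, so Player I commits to B. Subgame-perfect outcome: (B, c3) with payoffs (4, 7).
Now find the simultaneous Nash equilibrium.
Player I's best replies: c1→M; c2→M; c3→M; c4→M; c5→M.
Player II's best replies: T→c2; M→c5; B→c3.
Only (M, c5) has each player best-responding; Nash payoffs (3, 7).
Sequential outcome (B, c3) differs from the Nash profile (M, c5).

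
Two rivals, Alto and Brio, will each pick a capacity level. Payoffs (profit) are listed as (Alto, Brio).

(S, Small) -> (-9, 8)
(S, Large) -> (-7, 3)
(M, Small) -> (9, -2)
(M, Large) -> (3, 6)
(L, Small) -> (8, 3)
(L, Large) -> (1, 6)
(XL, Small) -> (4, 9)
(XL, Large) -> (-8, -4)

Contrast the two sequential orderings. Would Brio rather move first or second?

If Alto leads: Brio's best replies are S→Small, M→Large, L→Large, XL→Small; Alto's induced payoffs -9, 3, 1, 4; outcome (XL, Small), payoffs (4, 9).
If Brio leads: Alto's best replies are Small→M, Large→M; Brio's induced payoffs -2, 6; outcome (M, Large), payoffs (3, 6).
Brio gets 6 moving first and 9 moving second, so Brio prefers to move second.

second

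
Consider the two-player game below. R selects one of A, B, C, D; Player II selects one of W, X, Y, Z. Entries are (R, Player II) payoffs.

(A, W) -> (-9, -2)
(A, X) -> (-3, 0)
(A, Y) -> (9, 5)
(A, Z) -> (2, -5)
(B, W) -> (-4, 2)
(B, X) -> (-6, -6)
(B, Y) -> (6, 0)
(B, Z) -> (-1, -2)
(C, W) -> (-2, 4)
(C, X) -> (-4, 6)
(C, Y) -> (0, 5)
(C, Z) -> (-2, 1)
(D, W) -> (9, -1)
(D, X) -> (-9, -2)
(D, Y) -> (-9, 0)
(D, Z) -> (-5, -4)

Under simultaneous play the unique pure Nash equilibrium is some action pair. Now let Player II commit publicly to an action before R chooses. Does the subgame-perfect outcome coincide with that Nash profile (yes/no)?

Backward induction with Player II moving first.
- W: R compares -9, -4, -2, 9 and picks D; Player II would get -1.
- X: R compares -3, -6, -4, -9 and picks A; Player II would get 0.
- Y: R compares 9, 6, 0, -9 and picks A; Player II would get 5.
- Z: R compares 2, -1, -2, -5 and picks A; Player II would get -5.
Player II's induced payoffs are -1, 0, 5, -5, so Player II commits to Y. Subgame-perfect outcome: (A, Y) with payoffs (9, 5).
Now find the simultaneous Nash equilibrium.
R's best replies: W→D; X→A; Y→A; Z→A.
Player II's best replies: A→Y; B→W; C→X; D→Y.
The unique mutual best reply is (A, Y), giving (9, 5).
Sequential outcome (A, Y) coincides with the Nash profile (A, Y).

yes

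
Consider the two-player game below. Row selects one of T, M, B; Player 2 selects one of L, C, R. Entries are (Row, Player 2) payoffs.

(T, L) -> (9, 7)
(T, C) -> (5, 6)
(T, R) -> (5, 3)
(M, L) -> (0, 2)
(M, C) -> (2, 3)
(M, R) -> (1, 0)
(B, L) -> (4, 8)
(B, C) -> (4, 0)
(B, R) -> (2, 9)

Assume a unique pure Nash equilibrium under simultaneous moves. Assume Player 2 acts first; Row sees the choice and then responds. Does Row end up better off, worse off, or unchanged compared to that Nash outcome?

unchanged

Work backward from Row's decision.
- L: BR = T, leader payoff 7.
- C: BR = T, leader payoff 6.
- R: BR = T, leader payoff 3.
Maximizing over 7, 6, 3, Player 2 chooses L. Subgame-perfect outcome: (T, L) with payoffs (9, 7).
Under simultaneous play:
Row's best replies: L→T; C→T; R→T.
Player 2's best replies: T→L; M→C; B→R.
The unique mutual best reply is (T, L), giving (9, 7).
Row earns 9 sequentially versus 9 at the Nash outcome: unchanged.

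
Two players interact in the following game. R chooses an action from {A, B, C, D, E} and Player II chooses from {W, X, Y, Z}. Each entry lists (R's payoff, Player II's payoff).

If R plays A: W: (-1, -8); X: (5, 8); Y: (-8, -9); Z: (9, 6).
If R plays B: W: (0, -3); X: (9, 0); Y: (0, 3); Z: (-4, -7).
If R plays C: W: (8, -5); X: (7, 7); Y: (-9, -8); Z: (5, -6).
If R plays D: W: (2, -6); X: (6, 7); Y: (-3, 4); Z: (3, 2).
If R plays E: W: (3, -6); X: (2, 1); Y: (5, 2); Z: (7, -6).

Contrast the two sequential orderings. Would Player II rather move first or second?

second

If R leads: Player II's best replies are A→X, B→Y, C→X, D→X, E→Y; R's induced payoffs 5, 0, 7, 6, 5; outcome (C, X), payoffs (7, 7).
If Player II leads: R's best replies are W→C, X→B, Y→E, Z→A; Player II's induced payoffs -5, 0, 2, 6; outcome (A, Z), payoffs (9, 6).
Player II gets 6 moving first and 7 moving second, so Player II prefers to move second.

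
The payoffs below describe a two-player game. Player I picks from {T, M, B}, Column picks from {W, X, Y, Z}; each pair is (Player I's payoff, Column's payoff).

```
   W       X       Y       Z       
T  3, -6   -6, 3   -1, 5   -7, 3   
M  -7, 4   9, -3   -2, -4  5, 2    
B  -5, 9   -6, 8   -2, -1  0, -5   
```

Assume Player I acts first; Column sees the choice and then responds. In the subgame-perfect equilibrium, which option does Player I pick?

Backward induction with Player I moving first.
- T: BR = Y, leader payoff -1.
- M: BR = W, leader payoff -7.
- B: BR = W, leader payoff -5.
Player I's induced payoffs are -1, -7, -5, so Player I commits to T. Subgame-perfect outcome: (T, Y) with payoffs (-1, 5).

T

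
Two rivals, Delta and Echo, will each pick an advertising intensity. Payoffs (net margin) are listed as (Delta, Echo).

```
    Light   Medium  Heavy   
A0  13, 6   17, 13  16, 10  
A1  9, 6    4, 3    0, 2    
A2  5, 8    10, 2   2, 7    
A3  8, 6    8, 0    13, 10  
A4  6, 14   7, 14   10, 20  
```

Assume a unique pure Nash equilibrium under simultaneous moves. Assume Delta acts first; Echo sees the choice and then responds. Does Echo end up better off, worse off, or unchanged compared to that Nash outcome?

Echo best-responds to each possible Delta move:
- A0: Echo compares 6, 13, 10 and picks Medium; Delta would get 17.
- A1: Echo compares 6, 3, 2 and picks Light; Delta would get 9.
- A2: Echo compares 8, 2, 7 and picks Light; Delta would get 5.
- A3: Echo compares 6, 0, 10 and picks Heavy; Delta would get 13.
- A4: Echo compares 14, 14, 20 and picks Heavy; Delta would get 10.
Maximizing over 17, 9, 5, 13, 10, Delta chooses A0. Subgame-perfect outcome: (A0, Medium) with payoffs (17, 13).
Under simultaneous play:
Delta's best replies: Light→A0; Medium→A0; Heavy→A0.
Echo's best replies: A0→Medium; A1→Light; A2→Light; A3→Heavy; A4→Heavy.
Only (A0, Medium) has each player best-responding; Nash payoffs (17, 13).
Echo earns 13 sequentially versus 13 at the Nash outcome: unchanged.

unchanged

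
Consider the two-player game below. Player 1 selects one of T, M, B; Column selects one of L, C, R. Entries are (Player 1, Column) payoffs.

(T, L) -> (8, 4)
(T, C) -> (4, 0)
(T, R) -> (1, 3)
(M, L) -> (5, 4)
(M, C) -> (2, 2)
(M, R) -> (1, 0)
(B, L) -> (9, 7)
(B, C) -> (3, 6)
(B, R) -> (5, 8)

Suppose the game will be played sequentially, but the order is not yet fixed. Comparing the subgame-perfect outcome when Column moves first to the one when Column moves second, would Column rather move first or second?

If Player 1 leads: Column's best replies are T→L, M→L, B→R; Player 1's induced payoffs 8, 5, 5; outcome (T, L), payoffs (8, 4).
If Column leads: Player 1's best replies are L→B, C→T, R→B; Column's induced payoffs 7, 0, 8; outcome (B, R), payoffs (5, 8).
Column gets 8 moving first and 4 moving second, so Column prefers to move first.

first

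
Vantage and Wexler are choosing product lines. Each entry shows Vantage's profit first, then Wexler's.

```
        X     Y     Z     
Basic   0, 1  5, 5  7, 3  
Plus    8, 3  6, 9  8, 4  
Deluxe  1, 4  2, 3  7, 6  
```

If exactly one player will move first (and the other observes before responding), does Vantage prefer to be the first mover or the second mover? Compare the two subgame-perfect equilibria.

first

If Vantage leads: Wexler's best replies are Basic→Y, Plus→Y, Deluxe→Z; Vantage's induced payoffs 5, 6, 7; outcome (Deluxe, Z), payoffs (7, 6).
If Wexler leads: Vantage's best replies are X→Plus, Y→Plus, Z→Plus; Wexler's induced payoffs 3, 9, 4; outcome (Plus, Y), payoffs (6, 9).
Vantage gets 7 moving first and 6 moving second, so Vantage prefers to move first.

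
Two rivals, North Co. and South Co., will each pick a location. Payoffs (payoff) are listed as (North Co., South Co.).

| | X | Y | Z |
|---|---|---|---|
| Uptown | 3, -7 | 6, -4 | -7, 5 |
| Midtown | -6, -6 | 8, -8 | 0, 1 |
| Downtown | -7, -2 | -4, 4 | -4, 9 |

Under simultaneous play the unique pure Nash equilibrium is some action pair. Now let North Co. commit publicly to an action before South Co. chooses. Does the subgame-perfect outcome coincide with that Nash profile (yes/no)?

yes

Work backward from South Co.'s decision.
- Uptown → South Co. plays Z (best of -7, -4, 5); North Co. gets -7.
- Midtown → South Co. plays Z (best of -6, -8, 1); North Co. gets 0.
- Downtown → South Co. plays Z (best of -2, 4, 9); North Co. gets -4.
North Co.'s induced payoffs are -7, 0, -4, so North Co. commits to Midtown. Subgame-perfect outcome: (Midtown, Z) with payoffs (0, 1).
Under simultaneous play:
North Co.'s best replies: X→Uptown; Y→Midtown; Z→Midtown.
South Co.'s best replies: Uptown→Z; Midtown→Z; Downtown→Z.
Only (Midtown, Z) has each player best-responding; Nash payoffs (0, 1).
Sequential outcome (Midtown, Z) coincides with the Nash profile (Midtown, Z).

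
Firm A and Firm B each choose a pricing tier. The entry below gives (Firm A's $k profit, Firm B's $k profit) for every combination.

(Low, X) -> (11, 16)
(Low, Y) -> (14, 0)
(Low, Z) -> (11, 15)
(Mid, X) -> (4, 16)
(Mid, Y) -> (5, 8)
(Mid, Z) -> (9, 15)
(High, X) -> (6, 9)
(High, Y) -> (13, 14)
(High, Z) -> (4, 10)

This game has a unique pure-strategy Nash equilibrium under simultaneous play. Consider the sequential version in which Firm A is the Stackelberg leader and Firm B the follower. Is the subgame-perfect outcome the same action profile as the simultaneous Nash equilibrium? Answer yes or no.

no

Solve by backward induction (Firm A leads).
- Low: BR = X, leader payoff 11.
- Mid: BR = X, leader payoff 4.
- High: BR = Y, leader payoff 13.
Firm A's induced payoffs are 11, 4, 13, so Firm A commits to High. Subgame-perfect outcome: (High, Y) with payoffs (13, 14).
Under simultaneous play:
Firm A's best replies: X→Low; Y→Low; Z→Low.
Firm B's best replies: Low→X; Mid→X; High→Y.
Only (Low, X) has each player best-responding; Nash payoffs (11, 16).
Sequential outcome (High, Y) differs from the Nash profile (Low, X).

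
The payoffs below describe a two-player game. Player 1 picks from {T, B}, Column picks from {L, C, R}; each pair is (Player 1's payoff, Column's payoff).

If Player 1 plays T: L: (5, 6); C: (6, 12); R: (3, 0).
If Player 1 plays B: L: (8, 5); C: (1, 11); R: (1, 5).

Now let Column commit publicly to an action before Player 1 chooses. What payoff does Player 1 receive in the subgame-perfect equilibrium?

Solve by backward induction (Column leads).
- L: BR = B, leader payoff 5.
- C: BR = T, leader payoff 12.
- R: BR = T, leader payoff 0.
Among 5, 12, 0, the best is 12 at C. Subgame-perfect outcome: (T, C) with payoffs (6, 12).

6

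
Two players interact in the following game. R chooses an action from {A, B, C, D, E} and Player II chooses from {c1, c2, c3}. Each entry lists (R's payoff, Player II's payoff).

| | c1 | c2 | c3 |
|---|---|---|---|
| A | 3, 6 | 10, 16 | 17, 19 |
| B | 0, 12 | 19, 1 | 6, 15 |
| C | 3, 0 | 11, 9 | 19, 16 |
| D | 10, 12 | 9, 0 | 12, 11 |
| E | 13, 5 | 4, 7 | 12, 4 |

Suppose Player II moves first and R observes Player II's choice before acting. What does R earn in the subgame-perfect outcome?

Work backward from R's decision.
- c1: BR = E, leader payoff 5.
- c2: BR = B, leader payoff 1.
- c3: BR = C, leader payoff 16.
Among 5, 1, 16, the best is 16 at c3. Subgame-perfect outcome: (C, c3) with payoffs (19, 16).

19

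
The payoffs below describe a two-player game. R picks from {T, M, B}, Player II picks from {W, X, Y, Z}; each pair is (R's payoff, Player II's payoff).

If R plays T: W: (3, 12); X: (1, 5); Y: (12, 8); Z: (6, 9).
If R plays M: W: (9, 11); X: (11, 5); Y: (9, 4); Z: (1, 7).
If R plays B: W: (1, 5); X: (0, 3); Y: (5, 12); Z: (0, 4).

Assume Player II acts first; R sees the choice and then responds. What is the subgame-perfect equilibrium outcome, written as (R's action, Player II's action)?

(M, W)

Work backward from R's decision.
- W → R plays M (best of 3, 9, 1); Player II gets 11.
- X → R plays M (best of 1, 11, 0); Player II gets 5.
- Y → R plays T (best of 12, 9, 5); Player II gets 8.
- Z → R plays T (best of 6, 1, 0); Player II gets 9.
Player II's induced payoffs are 11, 5, 8, 9, so Player II commits to W. Subgame-perfect outcome: (M, W) with payoffs (9, 11).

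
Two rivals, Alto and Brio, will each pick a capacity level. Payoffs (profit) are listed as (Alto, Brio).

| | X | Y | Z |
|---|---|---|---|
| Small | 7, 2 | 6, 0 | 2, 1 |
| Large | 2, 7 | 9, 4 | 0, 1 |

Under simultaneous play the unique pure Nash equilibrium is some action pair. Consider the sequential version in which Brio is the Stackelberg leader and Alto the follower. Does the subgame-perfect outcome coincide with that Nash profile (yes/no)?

no

Solve by backward induction (Brio leads).
- X: BR = Small, leader payoff 2.
- Y: BR = Large, leader payoff 4.
- Z: BR = Small, leader payoff 1.
Maximizing over 2, 4, 1, Brio chooses Y. Subgame-perfect outcome: (Large, Y) with payoffs (9, 4).
Under simultaneous play:
Alto's best replies: X→Small; Y→Large; Z→Small.
Brio's best replies: Small→X; Large→X.
The unique mutual best reply is (Small, X), giving (7, 2).
Sequential outcome (Large, Y) differs from the Nash profile (Small, X).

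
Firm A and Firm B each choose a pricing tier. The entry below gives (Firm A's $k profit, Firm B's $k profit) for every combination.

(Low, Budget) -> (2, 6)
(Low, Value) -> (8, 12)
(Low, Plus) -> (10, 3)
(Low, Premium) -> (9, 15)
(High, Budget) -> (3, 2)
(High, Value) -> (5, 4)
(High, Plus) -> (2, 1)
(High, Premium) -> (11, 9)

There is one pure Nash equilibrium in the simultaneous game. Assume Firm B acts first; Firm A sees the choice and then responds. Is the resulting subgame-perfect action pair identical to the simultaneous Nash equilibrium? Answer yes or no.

Backward induction with Firm B moving first.
- Budget: Firm A compares 2, 3 and picks High; Firm B would get 2.
- Value: Firm A compares 8, 5 and picks Low; Firm B would get 12.
- Plus: Firm A compares 10, 2 and picks Low; Firm B would get 3.
- Premium: Firm A compares 9, 11 and picks High; Firm B would get 9.
Maximizing over 2, 12, 3, 9, Firm B chooses Value. Subgame-perfect outcome: (Low, Value) with payoffs (8, 12).
Now find the simultaneous Nash equilibrium.
Firm A's best replies: Budget→High; Value→Low; Plus→Low; Premium→High.
Firm B's best replies: Low→Premium; High→Premium.
Only (High, Premium) has each player best-responding; Nash payoffs (11, 9).
Sequential outcome (Low, Value) differs from the Nash profile (High, Premium).

no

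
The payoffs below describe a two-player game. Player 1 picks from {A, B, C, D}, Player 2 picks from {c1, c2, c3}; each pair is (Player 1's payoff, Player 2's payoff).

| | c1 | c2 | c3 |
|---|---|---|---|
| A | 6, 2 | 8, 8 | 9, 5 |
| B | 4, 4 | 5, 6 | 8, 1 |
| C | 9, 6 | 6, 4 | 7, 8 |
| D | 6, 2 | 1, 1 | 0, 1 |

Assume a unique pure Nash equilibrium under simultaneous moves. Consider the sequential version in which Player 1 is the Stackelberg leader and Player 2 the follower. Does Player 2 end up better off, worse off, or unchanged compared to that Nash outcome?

unchanged

Work backward from Player 2's decision.
- A → Player 2 plays c2 (best of 2, 8, 5); Player 1 gets 8.
- B → Player 2 plays c2 (best of 4, 6, 1); Player 1 gets 5.
- C → Player 2 plays c3 (best of 6, 4, 8); Player 1 gets 7.
- D → Player 2 plays c1 (best of 2, 1, 1); Player 1 gets 6.
Maximizing over 8, 5, 7, 6, Player 1 chooses A. Subgame-perfect outcome: (A, c2) with payoffs (8, 8).
Under simultaneous play:
Player 1's best replies: c1→C; c2→A; c3→A.
Player 2's best replies: A→c2; B→c2; C→c3; D→c1.
Only (A, c2) has each player best-responding; Nash payoffs (8, 8).
Player 2 earns 8 sequentially versus 8 at the Nash outcome: unchanged.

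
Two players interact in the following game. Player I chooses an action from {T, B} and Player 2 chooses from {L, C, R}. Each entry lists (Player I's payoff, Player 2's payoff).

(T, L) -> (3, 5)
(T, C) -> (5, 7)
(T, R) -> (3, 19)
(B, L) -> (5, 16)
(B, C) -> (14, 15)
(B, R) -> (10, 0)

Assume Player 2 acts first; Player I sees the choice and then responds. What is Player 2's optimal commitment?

Work backward from Player I's decision.
- L: Player I compares 3, 5 and picks B; Player 2 would get 16.
- C: Player I compares 5, 14 and picks B; Player 2 would get 15.
- R: Player I compares 3, 10 and picks B; Player 2 would get 0.
Among 16, 15, 0, the best is 16 at L. Subgame-perfect outcome: (B, L) with payoffs (5, 16).

L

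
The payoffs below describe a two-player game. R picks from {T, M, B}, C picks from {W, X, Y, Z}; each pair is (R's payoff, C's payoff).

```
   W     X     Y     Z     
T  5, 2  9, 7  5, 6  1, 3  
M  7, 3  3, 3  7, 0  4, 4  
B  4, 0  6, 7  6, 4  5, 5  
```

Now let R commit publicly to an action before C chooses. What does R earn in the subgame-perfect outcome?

Backward induction with R moving first.
- T: C compares 2, 7, 6, 3 and picks X; R would get 9.
- M: C compares 3, 3, 0, 4 and picks Z; R would get 4.
- B: C compares 0, 7, 4, 5 and picks X; R would get 6.
Maximizing over 9, 4, 6, R chooses T. Subgame-perfect outcome: (T, X) with payoffs (9, 7).

9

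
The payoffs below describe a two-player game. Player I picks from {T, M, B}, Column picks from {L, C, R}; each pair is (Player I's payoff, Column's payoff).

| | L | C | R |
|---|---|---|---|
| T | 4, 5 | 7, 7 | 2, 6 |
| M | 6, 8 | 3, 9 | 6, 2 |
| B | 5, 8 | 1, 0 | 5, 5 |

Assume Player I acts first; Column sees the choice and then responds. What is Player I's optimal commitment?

Column best-responds to each possible Player I move:
- T: BR = C, leader payoff 7.
- M: BR = C, leader payoff 3.
- B: BR = L, leader payoff 5.
Maximizing over 7, 3, 5, Player I chooses T. Subgame-perfect outcome: (T, C) with payoffs (7, 7).

T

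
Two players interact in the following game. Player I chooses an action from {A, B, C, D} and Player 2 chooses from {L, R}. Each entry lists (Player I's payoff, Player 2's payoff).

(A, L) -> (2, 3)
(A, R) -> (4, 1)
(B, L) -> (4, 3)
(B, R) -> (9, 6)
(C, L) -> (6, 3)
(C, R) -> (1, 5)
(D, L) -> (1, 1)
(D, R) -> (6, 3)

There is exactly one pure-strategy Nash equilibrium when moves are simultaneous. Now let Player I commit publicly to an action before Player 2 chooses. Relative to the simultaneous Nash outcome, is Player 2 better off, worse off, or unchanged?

unchanged

Work backward from Player 2's decision.
- A: Player 2 compares 3, 1 and picks L; Player I would get 2.
- B: Player 2 compares 3, 6 and picks R; Player I would get 9.
- C: Player 2 compares 3, 5 and picks R; Player I would get 1.
- D: Player 2 compares 1, 3 and picks R; Player I would get 6.
Among 2, 9, 1, 6, the best is 9 at B. Subgame-perfect outcome: (B, R) with payoffs (9, 6).
Under simultaneous play:
Player I's best replies: L→C; R→B.
Player 2's best replies: A→L; B→R; C→R; D→R.
Only (B, R) has each player best-responding; Nash payoffs (9, 6).
Player 2 earns 6 sequentially versus 6 at the Nash outcome: unchanged.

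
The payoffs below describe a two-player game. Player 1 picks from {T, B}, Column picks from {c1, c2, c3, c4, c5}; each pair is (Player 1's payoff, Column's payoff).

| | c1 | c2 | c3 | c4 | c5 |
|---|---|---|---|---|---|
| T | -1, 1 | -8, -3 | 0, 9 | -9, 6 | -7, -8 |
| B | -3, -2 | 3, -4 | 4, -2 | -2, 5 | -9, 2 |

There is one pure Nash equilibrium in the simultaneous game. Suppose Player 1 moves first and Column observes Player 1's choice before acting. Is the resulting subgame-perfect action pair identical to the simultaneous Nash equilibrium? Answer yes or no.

no

Backward induction with Player 1 moving first.
- T → Column plays c3 (best of 1, -3, 9, 6, -8); Player 1 gets 0.
- B → Column plays c4 (best of -2, -4, -2, 5, 2); Player 1 gets -2.
Player 1's induced payoffs are 0, -2, so Player 1 commits to T. Subgame-perfect outcome: (T, c3) with payoffs (0, 9).
Under simultaneous play:
Player 1's best replies: c1→T; c2→B; c3→B; c4→B; c5→T.
Column's best replies: T→c3; B→c4.
Only (B, c4) has each player best-responding; Nash payoffs (-2, 5).
Sequential outcome (T, c3) differs from the Nash profile (B, c4).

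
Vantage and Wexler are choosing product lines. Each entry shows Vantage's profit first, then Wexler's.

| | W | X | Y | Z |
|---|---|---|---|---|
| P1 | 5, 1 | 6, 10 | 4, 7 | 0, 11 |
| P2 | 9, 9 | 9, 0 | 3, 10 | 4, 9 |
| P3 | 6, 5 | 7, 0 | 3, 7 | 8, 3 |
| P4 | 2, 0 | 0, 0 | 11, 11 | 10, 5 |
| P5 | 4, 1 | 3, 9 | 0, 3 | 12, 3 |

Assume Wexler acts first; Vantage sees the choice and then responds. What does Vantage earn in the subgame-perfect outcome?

Work backward from Vantage's decision.
- W: BR = P2, leader payoff 9.
- X: BR = P2, leader payoff 0.
- Y: BR = P4, leader payoff 11.
- Z: BR = P5, leader payoff 3.
Among 9, 0, 11, 3, the best is 11 at Y. Subgame-perfect outcome: (P4, Y) with payoffs (11, 11).

11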